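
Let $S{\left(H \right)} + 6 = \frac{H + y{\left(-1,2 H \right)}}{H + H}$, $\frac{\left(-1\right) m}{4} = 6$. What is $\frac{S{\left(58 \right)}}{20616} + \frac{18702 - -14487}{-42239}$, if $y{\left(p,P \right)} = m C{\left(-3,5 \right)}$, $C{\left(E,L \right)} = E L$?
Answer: $- \frac{39690887813}{50506354992} \approx -0.78586$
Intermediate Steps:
$m = -24$ ($m = \left(-4\right) 6 = -24$)
$y{\left(p,P \right)} = 360$ ($y{\left(p,P \right)} = - 24 \left(\left(-3\right) 5\right) = \left(-24\right) \left(-15\right) = 360$)
$S{\left(H \right)} = -6 + \frac{360 + H}{2 H}$ ($S{\left(H \right)} = -6 + \frac{H + 360}{H + H} = -6 + \frac{360 + H}{2 H}$)
$\frac{S{\left(58 \right)}}{20616} + \frac{18702 - -14487}{-42239} = \frac{- \frac{11}{2} + \frac{180}{58}}{20616} + \frac{18702 - -14487}{-42239} = \left(- \frac{11}{2} + 180 \cdot \frac{1}{58}\right) \frac{1}{20616} + \left(18702 + 14487\right) \left(- \frac{1}{42239}\right) = \left(- \frac{11}{2} + \frac{90}{29}\right) \frac{1}{20616} + 33189 \left(- \frac{1}{42239}\right) = \left(- \frac{139}{58}\right) \frac{1}{20616} - \frac{33189}{42239} = - \frac{139}{1195728} - \frac{33189}{42239} = - \frac{39690887813}{50506354992}$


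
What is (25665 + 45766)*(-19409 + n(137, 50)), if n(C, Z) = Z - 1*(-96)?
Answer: -1375975353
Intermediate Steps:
n(C, Z) = 96 + Z (n(C, Z) = Z + 96 = 96 + Z)
(25665 + 45766)*(-19409 + n(137, 50)) = (25665 + 45766)*(-19409 + (96 + 50)) = 71431*(-19409 + 146) = 71431*(-19263) = -1375975353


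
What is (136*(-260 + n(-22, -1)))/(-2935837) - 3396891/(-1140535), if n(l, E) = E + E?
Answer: 10013357825887/3348424852795 ≈ 2.9905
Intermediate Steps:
n(l, E) = 2*E
(136*(-260 + n(-22, -1)))/(-2935837) - 3396891/(-1140535) = (136*(-260 + 2*(-1)))/(-2935837) - 3396891/(-1140535) = (136*(-260 - 2))*(-1/2935837) - 3396891*(-1/1140535) = (136*(-262))*(-1/2935837) + 3396891/1140535 = -35632*(-1/2935837) + 3396891/1140535 = 35632/2935837 + 3396891/1140535 = 10013357825887/3348424852795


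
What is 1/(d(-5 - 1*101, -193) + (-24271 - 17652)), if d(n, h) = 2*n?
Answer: -1/42135 ≈ -2.3733e-5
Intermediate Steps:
1/(d(-5 - 1*101, -193) + (-24271 - 17652)) = 1/(2*(-5 - 1*101) + (-24271 - 17652)) = 1/(2*(-5 - 101) - 41923) = 1/(2*(-106) - 41923) = 1/(-212 - 41923) = 1/(-42135) = -1/42135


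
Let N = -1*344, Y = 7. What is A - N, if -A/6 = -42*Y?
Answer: 2108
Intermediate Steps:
N = -344
A = 1764 (A = -(-252)*7 = -6*(-294) = 1764)
A - N = 1764 - 1*(-344) = 1764 + 344 = 2108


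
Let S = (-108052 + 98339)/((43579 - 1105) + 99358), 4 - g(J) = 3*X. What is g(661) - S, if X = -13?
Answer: 6108489/141832 ≈ 43.068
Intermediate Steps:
g(J) = 43 (g(J) = 4 - 3*(-13) = 4 - 1*(-39) = 4 + 39 = 43)
S = -9713/141832 (S = -9713/(42474 + 99358) = -9713/141832 ≈ -0.068482)
g(661) - S = 43 - 1*(-9713/141832) = 43 + 9713/141832 = 6108489/141832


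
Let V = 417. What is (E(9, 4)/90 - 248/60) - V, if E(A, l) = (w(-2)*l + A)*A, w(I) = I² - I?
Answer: -2507/6 ≈ -417.83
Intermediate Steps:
E(A, l) = A*(A + 6*l) (E(A, l) = ((-2*(-1 - 2))*l + A)*A = ((-2*(-3))*l + A)*A = (6*l + A)*A = (A + 6*l)*A = A*(A + 6*l))
(E(9, 4)/90 - 248/60) - V = ((9*(9 + 6*4))/90 - 248/60) - 1*417 = ((9*(9 + 24))*(1/90) - 248*1/60) - 417 = ((9*33)*(1/90) - 62/15) - 417 = (297*(1/90) - 62/15) - 417 = (33/10 - 62/15) - 417 = -⅚ - 417 = -2507/6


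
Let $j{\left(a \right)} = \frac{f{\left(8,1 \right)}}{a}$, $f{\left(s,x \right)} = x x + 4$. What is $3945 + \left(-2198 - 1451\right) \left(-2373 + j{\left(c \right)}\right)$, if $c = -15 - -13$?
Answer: $\frac{17344289}{2} \approx 8.6721 \cdot 10^{6}$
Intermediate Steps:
$c = -2$ ($c = -15 + 13 = -2$)
$f{\left(s,x \right)} = 4 + x^{2}$ ($f{\left(s,x \right)} = x^{2} + 4 = 4 + x^{2}$)
$j{\left(a \right)} = \frac{5}{a}$ ($j{\left(a \right)} = \frac{4 + 1^{2}}{a} = \frac{4 + 1}{a} = \frac{5}{a}$)
$3945 + \left(-2198 - 1451\right) \left(-2373 + j{\left(c \right)}\right) = 3945 + \left(-2198 - 1451\right) \left(-2373 + \frac{5}{-2}\right) = 3945 - 3649 \left(-2373 + 5 \left(- \frac{1}{2}\right)\right) = 3945 - 3649 \left(-2373 - \frac{5}{2}\right) = 3945 - - \frac{17336399}{2} = 3945 + \frac{17336399}{2} = \frac{17344289}{2}$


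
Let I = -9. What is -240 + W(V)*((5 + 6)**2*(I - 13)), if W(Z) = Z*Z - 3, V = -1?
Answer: 5084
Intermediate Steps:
W(Z) = -3 + Z**2 (W(Z) = Z**2 - 3 = -3 + Z**2)
-240 + W(V)*((5 + 6)**2*(I - 13)) = -240 + (-3 + (-1)**2)*((5 + 6)**2*(-9 - 13)) = -240 + (-3 + 1)*(11**2*(-22)) = -240 - 242*(-22) = -240 - 2*(-2662) = -240 + 5324 = 5084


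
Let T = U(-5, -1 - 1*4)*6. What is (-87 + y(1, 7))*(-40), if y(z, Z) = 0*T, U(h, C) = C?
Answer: 3480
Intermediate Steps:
T = -30 (T = (-1 - 1*4)*6 = (-1 - 4)*6 = -5*6 = -30)
y(z, Z) = 0 (y(z, Z) = 0*(-30) = 0)
(-87 + y(1, 7))*(-40) = (-87 + 0)*(-40) = -87*(-40) = 3480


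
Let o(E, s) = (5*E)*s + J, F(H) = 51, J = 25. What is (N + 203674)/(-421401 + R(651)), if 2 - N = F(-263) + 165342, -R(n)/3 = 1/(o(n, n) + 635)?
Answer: -27049045065/297742983556 ≈ -0.090847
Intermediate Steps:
o(E, s) = 25 + 5*E*s (o(E, s) = (5*E)*s + 25 = 5*E*s + 25 = 25 + 5*E*s)
R(n) = -3/(660 + 5*n²) (R(n) = -3/((25 + 5*n*n) + 635) = -3/((25 + 5*n²) + 635) = -3/(660 + 5*n²))
N = -165391 (N = 2 - (51 + 165342) = 2 - 1*165393 = 2 - 165393 = -165391)
(N + 203674)/(-421401 + R(651)) = (-165391 + 203674)/(-421401 - 3/(660 + 5*651²)) = 38283/(-421401 - 3/(660 + 5*423801)) = 38283/(-421401 - 3/(660 + 2119005)) = 38283/(-421401 - 3/2119665) = 38283/(-421401 - 3*1/2119665) = 38283/(-421401 - 1/706555) = 38283/(-297742983556/706555) = 38283*(-706555/297742983556) = -27049045065/297742983556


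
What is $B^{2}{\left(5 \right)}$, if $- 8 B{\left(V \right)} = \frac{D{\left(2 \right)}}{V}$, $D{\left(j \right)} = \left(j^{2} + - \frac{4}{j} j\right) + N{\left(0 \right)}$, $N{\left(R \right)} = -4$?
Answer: $\frac{1}{100} \approx 0.01$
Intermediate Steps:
$D{\left(j \right)} = -8 + j^{2}$ ($D{\left(j \right)} = \left(j^{2} + - \frac{4}{j} j\right) - 4 = \left(j^{2} - 4\right) - 4 = \left(-4 + j^{2}\right) - 4 = -8 + j^{2}$)
$B{\left(V \right)} = \frac{1}{2 V}$ ($B{\left(V \right)} = - \frac{\left(-8 + 2^{2}\right) \frac{1}{V}}{8} = - \frac{\left(-8 + 4\right) \frac{1}{V}}{8} = - \frac{\left(-4\right) \frac{1}{V}}{8} = \frac{1}{2 V}$)
$B^{2}{\left(5 \right)} = \left(\frac{1}{2 \cdot 5}\right)^{2} = \left(\frac{1}{2} \cdot \frac{1}{5}\right)^{2} = \left(\frac{1}{10}\right)^{2} = \frac{1}{100}$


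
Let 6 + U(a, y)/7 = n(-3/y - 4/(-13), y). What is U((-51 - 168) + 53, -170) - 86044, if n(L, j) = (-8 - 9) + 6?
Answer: -86163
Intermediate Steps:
n(L, j) = -11 (n(L, j) = -17 + 6 = -11)
U(a, y) = -119 (U(a, y) = -42 + 7*(-11) = -42 - 77 = -119)
U((-51 - 168) + 53, -170) - 86044 = -119 - 86044 = -86163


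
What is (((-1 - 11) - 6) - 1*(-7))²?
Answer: 121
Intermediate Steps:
(((-1 - 11) - 6) - 1*(-7))² = ((-12 - 6) + 7)² = (-18 + 7)² = (-11)² = 121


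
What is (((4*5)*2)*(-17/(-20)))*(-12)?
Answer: -408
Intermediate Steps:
(((4*5)*2)*(-17/(-20)))*(-12) = ((20*2)*(-17*(-1/20)))*(-12) = (40*(17/20))*(-12) = 34*(-12) = -408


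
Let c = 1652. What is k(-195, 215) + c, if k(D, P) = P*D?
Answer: -40273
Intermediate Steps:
k(D, P) = D*P
k(-195, 215) + c = -195*215 + 1652 = -41925 + 1652 = -40273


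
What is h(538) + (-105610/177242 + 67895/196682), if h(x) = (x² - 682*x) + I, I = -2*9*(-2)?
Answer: -1349725891871807/17430155522 ≈ -77436.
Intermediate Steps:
I = 36 (I = -18*(-2) = 36)
h(x) = 36 + x² - 682*x (h(x) = (x² - 682*x) + 36 = 36 + x² - 682*x)
h(538) + (-105610/177242 + 67895/196682) = (36 + 538² - 682*538) + (-105610/177242 + 67895/196682) = (36 + 289444 - 366916) + (-105610*1/177242 + 67895*(1/196682)) = -77436 + (-52805/88621 + 67895/196682) = -77436 - 4368870215/17430155522 = -1349725891871807/17430155522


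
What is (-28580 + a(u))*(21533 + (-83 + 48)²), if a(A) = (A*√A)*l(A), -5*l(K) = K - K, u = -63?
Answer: -650423640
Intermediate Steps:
l(K) = 0 (l(K) = -(K - K)/5 = -⅕*0 = 0)
a(A) = 0 (a(A) = (A*√A)*0 = A^(3/2)*0 = 0)
(-28580 + a(u))*(21533 + (-83 + 48)²) = (-28580 + 0)*(21533 + (-83 + 48)²) = -28580*(21533 + (-35)²) = -28580*(21533 + 1225) = -28580*22758 = -650423640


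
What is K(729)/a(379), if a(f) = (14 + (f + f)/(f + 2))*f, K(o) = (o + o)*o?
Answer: 202479021/1154434 ≈ 175.39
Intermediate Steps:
K(o) = 2*o² (K(o) = (2*o)*o = 2*o²)
a(f) = f*(14 + 2*f/(2 + f)) (a(f) = (14 + (2*f)/(2 + f))*f = (14 + 2*f/(2 + f))*f = f*(14 + 2*f/(2 + f)))
K(729)/a(379) = (2*729²)/((4*379*(7 + 4*379)/(2 + 379))) = (2*531441)/((4*379*(7 + 1516)/381)) = 1062882/((4*379*(1/381)*1523)) = 1062882/(2308868/381) = 1062882*(381/2308868) = 202479021/1154434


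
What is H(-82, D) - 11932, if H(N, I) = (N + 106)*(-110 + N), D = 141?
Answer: -16540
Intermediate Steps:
H(N, I) = (-110 + N)*(106 + N) (H(N, I) = (106 + N)*(-110 + N) = (-110 + N)*(106 + N))
H(-82, D) - 11932 = (-11660 + (-82)² - 4*(-82)) - 11932 = (-11660 + 6724 + 328) - 11932 = -4608 - 11932 = -16540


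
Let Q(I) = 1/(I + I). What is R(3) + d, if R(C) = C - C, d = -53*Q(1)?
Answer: -53/2 ≈ -26.500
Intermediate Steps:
Q(I) = 1/(2*I)
d = -53/2 (d = -53/(2*1) = -53/2 ≈ -26.500)
R(C) = 0
R(3) + d = 0 - 53/2 = -53/2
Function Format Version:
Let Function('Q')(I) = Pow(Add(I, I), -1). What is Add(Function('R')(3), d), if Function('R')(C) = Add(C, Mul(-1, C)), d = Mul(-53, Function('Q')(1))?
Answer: Rational(-53, 2) ≈ -26.500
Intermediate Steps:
Function('Q')(I) = Mul(Rational(1, 2), Pow(I, -1)) (Function('Q')(I) = Pow(Mul(2, I), -1) = Mul(Rational(1, 2), Pow(I, -1)))
d = Rational(-53, 2) (d = Mul(-53, Mul(Rational(1, 2), Pow(1, -1))) = Mul(-53, Mul(Rational(1, 2), 1)) = Mul(-53, Rational(1, 2)) = Rational(-53, 2) ≈ -26.500)
Function('R')(C) = 0
Add(Function('R')(3), d) = Add(0, Rational(-53, 2)) = Rational(-53, 2)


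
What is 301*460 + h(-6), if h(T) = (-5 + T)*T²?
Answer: 138064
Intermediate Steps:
h(T) = T²*(-5 + T)
301*460 + h(-6) = 301*460 + (-6)²*(-5 - 6) = 138460 + 36*(-11) = 138460 - 396 = 138064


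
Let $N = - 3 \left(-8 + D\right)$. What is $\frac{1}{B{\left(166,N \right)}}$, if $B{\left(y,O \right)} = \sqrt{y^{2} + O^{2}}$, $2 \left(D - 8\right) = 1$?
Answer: $\frac{2 \sqrt{110233}}{110233} \approx 0.0060239$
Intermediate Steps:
$D = \frac{17}{2}$ ($D = 8 + \frac{1}{2} \cdot 1 = 8 + \frac{1}{2} = \frac{17}{2} \approx 8.5$)
$N = - \frac{3}{2}$ ($N = - 3 \left(-8 + \frac{17}{2}\right) = \left(-3\right) \frac{1}{2} = - \frac{3}{2} \approx -1.5$)
$B{\left(y,O \right)} = \sqrt{O^{2} + y^{2}}$
$\frac{1}{B{\left(166,N \right)}} = \frac{1}{\sqrt{\left(- \frac{3}{2}\right)^{2} + 166^{2}}} = \frac{1}{\sqrt{\frac{9}{4} + 27556}} = \frac{1}{\sqrt{\frac{110233}{4}}} = \frac{1}{\frac{1}{2} \sqrt{110233}} = \frac{2 \sqrt{110233}}{110233}$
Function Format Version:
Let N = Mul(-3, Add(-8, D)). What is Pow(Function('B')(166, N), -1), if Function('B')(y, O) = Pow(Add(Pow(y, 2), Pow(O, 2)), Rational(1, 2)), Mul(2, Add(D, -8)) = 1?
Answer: Mul(Rational(2, 110233), Pow(110233, Rational(1, 2))) ≈ 0.0060239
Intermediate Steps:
D = Rational(17, 2) (D = Add(8, Mul(Rational(1, 2), 1)) = Add(8, Rational(1, 2)) = Rational(17, 2) ≈ 8.5000)
N = Rational(-3, 2) (N = Mul(-3, Add(-8, Rational(17, 2))) = Mul(-3, Rational(1, 2)) = Rational(-3, 2) ≈ -1.5000)
Function('B')(y, O) = Pow(Add(Pow(O, 2), Pow(y, 2)), Rational(1, 2))
Pow(Function('B')(166, N), -1) = Pow(Pow(Add(Pow(Rational(-3, 2), 2), Pow(166, 2)), Rational(1, 2)), -1) = Pow(Pow(Add(Rational(9, 4), 27556), Rational(1, 2)), -1) = Pow(Pow(Rational(110233, 4), Rational(1, 2)), -1) = Pow(Mul(Rational(1, 2), Pow(110233, Rational(1, 2))), -1) = Mul(Rational(2, 110233), Pow(110233, Rational(1, 2)))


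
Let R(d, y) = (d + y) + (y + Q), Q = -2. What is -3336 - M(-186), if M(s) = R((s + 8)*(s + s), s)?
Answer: -69178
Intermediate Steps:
R(d, y) = -2 + d + 2*y (R(d, y) = (d + y) + (y - 2) = (d + y) + (-2 + y) = -2 + d + 2*y)
M(s) = -2 + 2*s + 2*s*(8 + s) (M(s) = -2 + (s + 8)*(s + s) + 2*s = -2 + (8 + s)*(2*s) + 2*s = -2 + 2*s*(8 + s) + 2*s = -2 + 2*s + 2*s*(8 + s))
-3336 - M(-186) = -3336 - (-2 + 2*(-186) + 2*(-186)*(8 - 186)) = -3336 - (-2 - 372 + 2*(-186)*(-178)) = -3336 - (-2 - 372 + 66216) = -3336 - 1*65842 = -3336 - 65842 = -69178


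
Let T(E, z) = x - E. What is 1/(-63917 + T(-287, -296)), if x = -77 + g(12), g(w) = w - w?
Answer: -1/63707 ≈ -1.5697e-5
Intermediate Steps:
g(w) = 0
x = -77 (x = -77 + 0 = -77)
T(E, z) = -77 - E
1/(-63917 + T(-287, -296)) = 1/(-63917 + (-77 - 1*(-287))) = 1/(-63917 + (-77 + 287)) = 1/(-63917 + 210) = 1/(-63707) = -1/63707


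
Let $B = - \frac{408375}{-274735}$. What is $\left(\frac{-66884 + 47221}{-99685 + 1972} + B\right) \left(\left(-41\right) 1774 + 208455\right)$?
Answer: $\frac{175683702090008}{767005173} \approx 2.2905 \cdot 10^{5}$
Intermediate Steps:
$B = \frac{81675}{54947}$ ($B = \left(-408375\right) \left(- \frac{1}{274735}\right) = \frac{81675}{54947} \approx 1.4864$)
$\left(\frac{-66884 + 47221}{-99685 + 1972} + B\right) \left(\left(-41\right) 1774 + 208455\right) = \left(\frac{-66884 + 47221}{-99685 + 1972} + \frac{81675}{54947}\right) \left(\left(-41\right) 1774 + 208455\right) = \left(- \frac{19663}{-97713} + \frac{81675}{54947}\right) \left(-72734 + 208455\right) = \left(\left(-19663\right) \left(- \frac{1}{97713}\right) + \frac{81675}{54947}\right) 135721 = \left(\frac{2809}{13959} + \frac{81675}{54947}\right) 135721 = \frac{1294447448}{767005173} \cdot 135721 = \frac{175683702090008}{767005173}$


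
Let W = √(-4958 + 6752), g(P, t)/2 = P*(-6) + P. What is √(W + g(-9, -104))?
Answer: √(90 + √1794) ≈ 11.505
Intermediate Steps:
g(P, t) = -10*P (g(P, t) = 2*(P*(-6) + P) = 2*(-6*P + P) = 2*(-5*P) = -10*P)
W = √1794 ≈ 42.356
√(W + g(-9, -104)) = √(√1794 - 10*(-9)) = √(√1794 + 90) = √(90 + √1794)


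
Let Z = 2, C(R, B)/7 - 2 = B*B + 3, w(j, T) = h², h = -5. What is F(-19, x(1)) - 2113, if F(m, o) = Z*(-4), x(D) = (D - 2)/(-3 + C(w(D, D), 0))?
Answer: -2121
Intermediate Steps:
w(j, T) = 25 (w(j, T) = (-5)² = 25)
C(R, B) = 35 + 7*B² (C(R, B) = 14 + 7*(B*B + 3) = 14 + 7*(B² + 3) = 14 + 7*(3 + B²) = 14 + (21 + 7*B²) = 35 + 7*B²)
x(D) = -1/16 + D/32 (x(D) = (D - 2)/(-3 + (35 + 7*0²)) = (-2 + D)/(-3 + (35 + 7*0)) = (-2 + D)/(-3 + (35 + 0)) = (-2 + D)/(-3 + 35) = (-2 + D)/32 = (-2 + D)*(1/32) = -1/16 + D/32)
F(m, o) = -8 (F(m, o) = 2*(-4) = -8)
F(-19, x(1)) - 2113 = -8 - 2113 = -2121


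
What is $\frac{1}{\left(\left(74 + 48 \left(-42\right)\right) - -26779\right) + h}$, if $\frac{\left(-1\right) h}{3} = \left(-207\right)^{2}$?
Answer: $- \frac{1}{103710} \approx -9.6423 \cdot 10^{-6}$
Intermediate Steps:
$h = -128547$ ($h = - 3 \left(-207\right)^{2} = \left(-3\right) 42849 = -128547$)
$\frac{1}{\left(\left(74 + 48 \left(-42\right)\right) - -26779\right) + h} = \frac{1}{\left(\left(74 + 48 \left(-42\right)\right) - -26779\right) - 128547} = \frac{1}{\left(\left(74 - 2016\right) + 26779\right) - 128547} = \frac{1}{\left(-1942 + 26779\right) - 128547} = \frac{1}{24837 - 128547} = \frac{1}{-103710} = - \frac{1}{103710}$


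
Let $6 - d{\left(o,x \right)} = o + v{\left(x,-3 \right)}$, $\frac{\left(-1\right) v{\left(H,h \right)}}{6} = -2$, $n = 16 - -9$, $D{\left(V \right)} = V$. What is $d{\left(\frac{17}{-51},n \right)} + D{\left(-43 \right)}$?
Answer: $- \frac{146}{3} \approx -48.667$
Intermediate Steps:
$n = 25$ ($n = 16 + 9 = 25$)
$v{\left(H,h \right)} = 12$ ($v{\left(H,h \right)} = \left(-6\right) \left(-2\right) = 12$)
$d{\left(o,x \right)} = -6 - o$ ($d{\left(o,x \right)} = 6 - \left(o + 12\right) = 6 - \left(12 + o\right) = -6 - o$)
$d{\left(\frac{17}{-51},n \right)} + D{\left(-43 \right)} = \left(-6 - \frac{17}{-51}\right) - 43 = \left(-6 - 17 \left(- \frac{1}{51}\right)\right) - 43 = \left(-6 - - \frac{1}{3}\right) - 43 = \left(-6 + \frac{1}{3}\right) - 43 = - \frac{17}{3} - 43 = - \frac{146}{3}$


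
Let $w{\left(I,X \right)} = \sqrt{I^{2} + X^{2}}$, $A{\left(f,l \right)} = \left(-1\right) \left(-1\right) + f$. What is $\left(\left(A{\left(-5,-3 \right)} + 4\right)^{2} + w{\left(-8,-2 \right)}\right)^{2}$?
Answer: $68$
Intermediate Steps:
$A{\left(f,l \right)} = 1 + f$
$\left(\left(A{\left(-5,-3 \right)} + 4\right)^{2} + w{\left(-8,-2 \right)}\right)^{2} = \left(\left(\left(1 - 5\right) + 4\right)^{2} + \sqrt{\left(-8\right)^{2} + \left(-2\right)^{2}}\right)^{2} = \left(\left(-4 + 4\right)^{2} + \sqrt{64 + 4}\right)^{2} = \left(0^{2} + \sqrt{68}\right)^{2} = \left(0 + 2 \sqrt{17}\right)^{2} = \left(2 \sqrt{17}\right)^{2} = 68$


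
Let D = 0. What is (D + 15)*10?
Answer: 150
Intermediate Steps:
(D + 15)*10 = (0 + 15)*10 = 15*10 = 150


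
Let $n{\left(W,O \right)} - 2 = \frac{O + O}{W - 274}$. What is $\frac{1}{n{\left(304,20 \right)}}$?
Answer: $\frac{3}{10} \approx 0.3$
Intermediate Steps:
$n{\left(W,O \right)} = 2 + \frac{2 O}{-274 + W}$ ($n{\left(W,O \right)} = 2 + \frac{O + O}{W - 274} = 2 + \frac{2 O}{-274 + W}$)
$\frac{1}{n{\left(304,20 \right)}} = \frac{1}{2 \frac{1}{-274 + 304} \left(-274 + 20 + 304\right)} = \frac{1}{2 \cdot \frac{1}{30} \cdot 50} = \frac{1}{\frac{10}{3}} = \frac{3}{10}$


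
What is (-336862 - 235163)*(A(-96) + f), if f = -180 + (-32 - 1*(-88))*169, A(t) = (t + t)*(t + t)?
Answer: -26397809700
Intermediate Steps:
A(t) = 4*t**2 (A(t) = (2*t)*(2*t) = 4*t**2)
f = 9284 (f = -180 + (-32 + 88)*169 = -180 + 56*169 = -180 + 9464 = 9284)
(-336862 - 235163)*(A(-96) + f) = (-336862 - 235163)*(4*(-96)**2 + 9284) = -572025*(4*9216 + 9284) = -572025*(36864 + 9284) = -572025*46148 = -26397809700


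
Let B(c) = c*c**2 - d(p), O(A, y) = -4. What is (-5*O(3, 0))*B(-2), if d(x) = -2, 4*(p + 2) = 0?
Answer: -120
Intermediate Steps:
p = -2 (p = -2 + (1/4)*0 = -2 + 0 = -2)
B(c) = 2 + c**3 (B(c) = c*c**2 - 1*(-2) = c**3 + 2 = 2 + c**3)
(-5*O(3, 0))*B(-2) = (-5*(-4))*(2 + (-2)**3) = 20*(2 - 8) = 20*(-6) = -120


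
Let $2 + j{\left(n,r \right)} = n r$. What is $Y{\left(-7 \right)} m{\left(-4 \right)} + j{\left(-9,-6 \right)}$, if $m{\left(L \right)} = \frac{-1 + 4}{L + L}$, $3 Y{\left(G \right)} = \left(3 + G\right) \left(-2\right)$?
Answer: $51$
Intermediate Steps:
$Y{\left(G \right)} = -2 - \frac{2 G}{3}$ ($Y{\left(G \right)} = \frac{\left(3 + G\right) \left(-2\right)}{3} = \frac{-6 - 2 G}{3} = -2 - \frac{2 G}{3}$)
$m{\left(L \right)} = \frac{3}{2 L}$
$j{\left(n,r \right)} = -2 + n r$
$Y{\left(-7 \right)} m{\left(-4 \right)} + j{\left(-9,-6 \right)} = \left(-2 - - \frac{14}{3}\right) \frac{3}{2 \left(-4\right)} - -52 = \left(-2 + \frac{14}{3}\right) \frac{3}{2} \left(- \frac{1}{4}\right) + \left(-2 + 54\right) = \frac{8}{3} \left(- \frac{3}{8}\right) + 52 = -1 + 52 = 51$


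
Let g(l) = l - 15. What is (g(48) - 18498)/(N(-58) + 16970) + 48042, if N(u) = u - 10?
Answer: 270662473/5634 ≈ 48041.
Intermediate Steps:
g(l) = -15 + l
N(u) = -10 + u
(g(48) - 18498)/(N(-58) + 16970) + 48042 = ((-15 + 48) - 18498)/((-10 - 58) + 16970) + 48042 = (33 - 18498)/(-68 + 16970) + 48042 = -18465/16902 + 48042 = -18465*1/16902 + 48042 = -6155/5634 + 48042 = 270662473/5634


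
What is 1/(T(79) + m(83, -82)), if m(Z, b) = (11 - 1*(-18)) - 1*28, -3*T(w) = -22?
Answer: 3/25 ≈ 0.12000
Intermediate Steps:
T(w) = 22/3 (T(w) = -1/3*(-22) = 22/3)
m(Z, b) = 1 (m(Z, b) = (11 + 18) - 28 = 29 - 28 = 1)
1/(T(79) + m(83, -82)) = 1/(22/3 + 1) = 1/(25/3) = 3/25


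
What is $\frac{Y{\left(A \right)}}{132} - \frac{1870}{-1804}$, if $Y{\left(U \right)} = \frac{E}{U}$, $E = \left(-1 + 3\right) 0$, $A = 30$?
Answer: $\frac{85}{82} \approx 1.0366$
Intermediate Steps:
$E = 0$ ($E = 2 \cdot 0 = 0$)
$Y{\left(U \right)} = 0$ ($Y{\left(U \right)} = \frac{0}{U} = 0$)
$\frac{Y{\left(A \right)}}{132} - \frac{1870}{-1804} = \frac{0}{132} - \frac{1870}{-1804} = 0 \cdot \frac{1}{132} - - \frac{85}{82} = 0 + \frac{85}{82} = \frac{85}{82}$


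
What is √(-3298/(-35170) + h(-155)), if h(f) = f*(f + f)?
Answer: √14858637408915/17585 ≈ 219.20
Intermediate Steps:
h(f) = 2*f² (h(f) = f*(2*f) = 2*f²)
√(-3298/(-35170) + h(-155)) = √(-3298/(-35170) + 2*(-155)²) = √(-3298*(-1/35170) + 2*24025) = √(1649/17585 + 48050) = √(844960899/17585) = √14858637408915/17585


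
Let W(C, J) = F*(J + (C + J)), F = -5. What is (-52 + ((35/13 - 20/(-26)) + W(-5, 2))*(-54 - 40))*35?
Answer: -385560/13 ≈ -29658.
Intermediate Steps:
W(C, J) = -10*J - 5*C (W(C, J) = -5*(J + (C + J)) = -5*(C + 2*J) = -10*J - 5*C)
(-52 + ((35/13 - 20/(-26)) + W(-5, 2))*(-54 - 40))*35 = (-52 + ((35/13 - 20/(-26)) + (-10*2 - 5*(-5)))*(-54 - 40))*35 = (-52 + ((35*(1/13) - 20*(-1/26)) + (-20 + 25))*(-94))*35 = (-52 + ((35/13 + 10/13) + 5)*(-94))*35 = (-52 + (45/13 + 5)*(-94))*35 = (-52 + (110/13)*(-94))*35 = (-52 - 10340/13)*35 = -11016/13*35 = -385560/13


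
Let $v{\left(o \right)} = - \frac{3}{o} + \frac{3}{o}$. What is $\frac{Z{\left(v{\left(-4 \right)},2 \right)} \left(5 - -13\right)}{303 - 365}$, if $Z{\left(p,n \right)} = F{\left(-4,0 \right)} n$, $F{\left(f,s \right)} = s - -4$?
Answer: $- \frac{72}{31} \approx -2.3226$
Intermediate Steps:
$F{\left(f,s \right)} = 4 + s$ ($F{\left(f,s \right)} = s + 4 = 4 + s$)
$v{\left(o \right)} = 0$
$Z{\left(p,n \right)} = 4 n$ ($Z{\left(p,n \right)} = \left(4 + 0\right) n = 4 n$)
$\frac{Z{\left(v{\left(-4 \right)},2 \right)} \left(5 - -13\right)}{303 - 365} = \frac{4 \cdot 2 \left(5 - -13\right)}{303 - 365} = \frac{8 \left(5 + 13\right)}{303 - 365} = \frac{8 \cdot 18}{-62} = 144 \left(- \frac{1}{62}\right) = - \frac{72}{31}$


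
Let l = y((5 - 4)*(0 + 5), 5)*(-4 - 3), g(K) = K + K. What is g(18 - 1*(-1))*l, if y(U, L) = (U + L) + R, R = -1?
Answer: -2394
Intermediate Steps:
y(U, L) = -1 + L + U (y(U, L) = (U + L) - 1 = (L + U) - 1 = -1 + L + U)
g(K) = 2*K
l = -63 (l = (-1 + 5 + (5 - 4)*(0 + 5))*(-4 - 3) = (-1 + 5 + 1*5)*(-7) = (-1 + 5 + 5)*(-7) = 9*(-7) = -63)
g(18 - 1*(-1))*l = (2*(18 - 1*(-1)))*(-63) = (2*(18 + 1))*(-63) = (2*19)*(-63) = 38*(-63) = -2394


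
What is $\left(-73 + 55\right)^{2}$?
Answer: $324$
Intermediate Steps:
$\left(-73 + 55\right)^{2} = \left(-18\right)^{2} = 324$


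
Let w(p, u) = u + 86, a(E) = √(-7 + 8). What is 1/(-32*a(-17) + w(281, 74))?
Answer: 1/128 ≈ 0.0078125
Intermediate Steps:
a(E) = 1 (a(E) = √1 = 1)
w(p, u) = 86 + u
1/(-32*a(-17) + w(281, 74)) = 1/(-32*1 + (86 + 74)) = 1/(-32 + 160) = 1/128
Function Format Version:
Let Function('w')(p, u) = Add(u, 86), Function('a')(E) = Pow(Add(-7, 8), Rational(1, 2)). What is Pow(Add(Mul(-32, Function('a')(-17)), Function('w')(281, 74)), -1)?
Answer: Rational(1, 128) ≈ 0.0078125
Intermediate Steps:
Function('a')(E) = 1 (Function('a')(E) = Pow(1, Rational(1, 2)) = 1)
Function('w')(p, u) = Add(86, u)
Pow(Add(Mul(-32, Function('a')(-17)), Function('w')(281, 74)), -1) = Pow(Add(Mul(-32, 1), Add(86, 74)), -1) = Pow(Add(-32, 160), -1) = Pow(128, -1) = Rational(1, 128)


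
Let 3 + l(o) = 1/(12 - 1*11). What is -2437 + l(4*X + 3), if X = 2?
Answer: -2439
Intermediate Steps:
l(o) = -2 (l(o) = -3 + 1/(12 - 1*11) = -3 + 1/(12 - 11) = -3 + 1/1 = -3 + 1 = -2)
-2437 + l(4*X + 3) = -2437 - 2 = -2439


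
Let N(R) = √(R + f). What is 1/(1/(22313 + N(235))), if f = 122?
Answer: 22313 + √357 ≈ 22332.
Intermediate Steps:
N(R) = √(122 + R) (N(R) = √(R + 122) = √(122 + R))
1/(1/(22313 + N(235))) = 1/(1/(22313 + √(122 + 235))) = 1/(1/(22313 + √357)) = 22313 + √357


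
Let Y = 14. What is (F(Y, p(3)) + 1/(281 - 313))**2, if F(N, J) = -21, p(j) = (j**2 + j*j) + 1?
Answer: 452929/1024 ≈ 442.31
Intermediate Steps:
p(j) = 1 + 2*j**2 (p(j) = (j**2 + j**2) + 1 = 2*j**2 + 1 = 1 + 2*j**2)
(F(Y, p(3)) + 1/(281 - 313))**2 = (-21 + 1/(281 - 313))**2 = (-21 + 1/(-32))**2 = (-21 - 1/32)**2 = (-673/32)**2 = 452929/1024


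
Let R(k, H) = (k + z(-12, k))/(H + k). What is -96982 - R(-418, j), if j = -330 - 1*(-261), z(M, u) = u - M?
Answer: -47231058/487 ≈ -96984.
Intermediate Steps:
j = -69 (j = -330 + 261 = -69)
R(k, H) = (12 + 2*k)/(H + k) (R(k, H) = (k + (k - 1*(-12)))/(H + k) = (k + (k + 12))/(H + k) = (k + (12 + k))/(H + k) = (12 + 2*k)/(H + k))
-96982 - R(-418, j) = -96982 - 2*(6 - 418)/(-69 - 418) = -96982 - 2*(-412)/(-487) = -96982 - 2*(-1)*(-412)/487 = -96982 - 1*824/487 = -96982 - 824/487 = -47231058/487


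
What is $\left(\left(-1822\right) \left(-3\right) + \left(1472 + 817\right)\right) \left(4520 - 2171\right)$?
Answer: $18216495$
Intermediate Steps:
$\left(\left(-1822\right) \left(-3\right) + \left(1472 + 817\right)\right) \left(4520 - 2171\right) = \left(5466 + 2289\right) 2349 = 7755 \cdot 2349 = 18216495$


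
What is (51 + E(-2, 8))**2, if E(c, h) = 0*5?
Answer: 2601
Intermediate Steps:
E(c, h) = 0
(51 + E(-2, 8))**2 = (51 + 0)**2 = 51**2 = 2601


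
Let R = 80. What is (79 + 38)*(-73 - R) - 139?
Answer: -18040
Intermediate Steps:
(79 + 38)*(-73 - R) - 139 = (79 + 38)*(-73 - 1*80) - 139 = 117*(-73 - 80) - 139 = 117*(-153) - 139 = -17901 - 139 = -18040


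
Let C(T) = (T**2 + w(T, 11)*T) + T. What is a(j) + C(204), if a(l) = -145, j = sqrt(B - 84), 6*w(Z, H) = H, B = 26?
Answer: 42049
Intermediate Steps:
w(Z, H) = H/6
j = I*sqrt(58) (j = sqrt(26 - 84) = sqrt(-58) = I*sqrt(58) ≈ 7.6158*I)
C(T) = T**2 + 17*T/6 (C(T) = (T**2 + ((1/6)*11)*T) + T = (T**2 + 11*T/6) + T = T**2 + 17*T/6)
a(j) + C(204) = -145 + (1/6)*204*(17 + 6*204) = -145 + (1/6)*204*(17 + 1224) = -145 + (1/6)*204*1241 = -145 + 42194 = 42049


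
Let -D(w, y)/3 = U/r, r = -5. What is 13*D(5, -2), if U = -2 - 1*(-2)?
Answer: 0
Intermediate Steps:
U = 0 (U = -2 + 2 = 0)
D(w, y) = 0 (D(w, y) = -0/(-5) = -0*(-1)/5 = -3*0 = 0)
13*D(5, -2) = 13*0 = 0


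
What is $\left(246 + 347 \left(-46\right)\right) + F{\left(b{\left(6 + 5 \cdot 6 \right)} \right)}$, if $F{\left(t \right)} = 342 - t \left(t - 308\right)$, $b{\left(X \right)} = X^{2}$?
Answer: $-1295822$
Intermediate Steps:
$F{\left(t \right)} = 342 - t \left(-308 + t\right)$
$\left(246 + 347 \left(-46\right)\right) + F{\left(b{\left(6 + 5 \cdot 6 \right)} \right)} = \left(246 + 347 \left(-46\right)\right) + \left(342 - \left(\left(6 + 5 \cdot 6\right)^{2}\right)^{2} + 308 \left(6 + 5 \cdot 6\right)^{2}\right) = \left(246 - 15962\right) + \left(342 - \left(\left(6 + 30\right)^{2}\right)^{2} + 308 \left(6 + 30\right)^{2}\right) = -15716 + \left(342 - \left(36^{2}\right)^{2} + 308 \cdot 36^{2}\right) = -15716 + \left(342 - 1296^{2} + 308 \cdot 1296\right) = -15716 + \left(342 - 1679616 + 399168\right) = -15716 - 1280106 = -1295822$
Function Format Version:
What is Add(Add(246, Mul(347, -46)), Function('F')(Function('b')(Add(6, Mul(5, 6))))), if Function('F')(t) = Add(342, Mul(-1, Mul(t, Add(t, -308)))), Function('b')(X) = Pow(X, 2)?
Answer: -1295822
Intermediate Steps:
Function('F')(t) = Add(342, Mul(-1, t, Add(-308, t))) (Function('F')(t) = Add(342, Mul(-1, Mul(t, Add(-308, t)))) = Add(342, Mul(-1, t, Add(-308, t))))
Add(Add(246, Mul(347, -46)), Function('F')(Function('b')(Add(6, Mul(5, 6))))) = Add(Add(246, Mul(347, -46)), Add(342, Mul(-1, Pow(Pow(Add(6, Mul(5, 6)), 2), 2)), Mul(308, Pow(Add(6, Mul(5, 6)), 2)))) = Add(Add(246, -15962), Add(342, Mul(-1, Pow(Pow(Add(6, 30), 2), 2)), Mul(308, Pow(Add(6, 30), 2)))) = Add(-15716, Add(342, Mul(-1, Pow(Pow(36, 2), 2)), Mul(308, Pow(36, 2)))) = Add(-15716, Add(342, Mul(-1, Pow(1296, 2)), Mul(308, 1296))) = Add(-15716, Add(342, Mul(-1, 1679616), 399168)) = Add(-15716, Add(342, -1679616, 399168)) = Add(-15716, -1280106) = -1295822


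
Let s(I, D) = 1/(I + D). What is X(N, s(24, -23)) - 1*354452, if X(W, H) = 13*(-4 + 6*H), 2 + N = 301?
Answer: -354426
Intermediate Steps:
N = 299 (N = -2 + 301 = 299)
s(I, D) = 1/(D + I)
X(W, H) = -52 + 78*H
X(N, s(24, -23)) - 1*354452 = (-52 + 78/(-23 + 24)) - 1*354452 = (-52 + 78/1) - 354452 = (-52 + 78*1) - 354452 = (-52 + 78) - 354452 = 26 - 354452 = -354426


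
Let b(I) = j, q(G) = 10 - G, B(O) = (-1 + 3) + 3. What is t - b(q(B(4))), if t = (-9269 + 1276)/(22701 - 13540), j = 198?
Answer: -1821871/9161 ≈ -198.87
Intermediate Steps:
t = -7993/9161 ≈ -0.87250
B(O) = 5 (B(O) = 2 + 3 = 5)
b(I) = 198
t - b(q(B(4))) = -7993/9161 - 1*198 = -7993/9161 - 198 = -1821871/9161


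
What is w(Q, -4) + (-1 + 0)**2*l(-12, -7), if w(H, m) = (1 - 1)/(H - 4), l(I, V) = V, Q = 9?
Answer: -7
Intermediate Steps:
w(H, m) = 0 (w(H, m) = 0/(-4 + H) = 0)
w(Q, -4) + (-1 + 0)**2*l(-12, -7) = 0 + (-1 + 0)**2*(-7) = 0 + (-1)**2*(-7) = 0 + 1*(-7) = 0 - 7 = -7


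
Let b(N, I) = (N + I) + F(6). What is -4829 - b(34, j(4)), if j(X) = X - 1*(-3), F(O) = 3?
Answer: -4873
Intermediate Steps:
j(X) = 3 + X (j(X) = X + 3 = 3 + X)
b(N, I) = 3 + I + N (b(N, I) = (N + I) + 3 = (I + N) + 3 = 3 + I + N)
-4829 - b(34, j(4)) = -4829 - (3 + (3 + 4) + 34) = -4829 - (3 + 7 + 34) = -4829 - 1*44 = -4829 - 44 = -4873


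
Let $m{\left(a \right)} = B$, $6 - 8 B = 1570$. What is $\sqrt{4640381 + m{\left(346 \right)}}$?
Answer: $\frac{\sqrt{18560742}}{2} \approx 2154.1$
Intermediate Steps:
$B = - \frac{391}{2}$ ($B = \frac{3}{4} - \frac{785}{4} = - \frac{391}{2} \approx -195.5$)
$m{\left(a \right)} = - \frac{391}{2}$
$\sqrt{4640381 + m{\left(346 \right)}} = \sqrt{4640381 - \frac{391}{2}} = \sqrt{\frac{9280371}{2}} = \frac{\sqrt{18560742}}{2}$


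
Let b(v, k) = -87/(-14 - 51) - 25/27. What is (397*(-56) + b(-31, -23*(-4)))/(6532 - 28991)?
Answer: 39016436/39415545 ≈ 0.98987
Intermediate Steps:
b(v, k) = 724/1755 (b(v, k) = -87/(-65) - 25*1/27 = -87*(-1/65) - 25/27 = 87/65 - 25/27 = 724/1755)
(397*(-56) + b(-31, -23*(-4)))/(6532 - 28991) = (397*(-56) + 724/1755)/(6532 - 28991) = (-22232 + 724/1755)/(-22459) = -39016436/1755*(-1/22459) = 39016436/39415545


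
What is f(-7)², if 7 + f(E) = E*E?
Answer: 1764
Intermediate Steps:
f(E) = -7 + E² (f(E) = -7 + E*E = -7 + E²)
f(-7)² = (-7 + (-7)²)² = (-7 + 49)² = 42² = 1764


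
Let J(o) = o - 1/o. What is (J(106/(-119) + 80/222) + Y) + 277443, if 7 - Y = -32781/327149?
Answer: 8399872175182769179/30275105853846 ≈ 2.7745e+5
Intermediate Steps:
Y = 2322824/327149 (Y = 7 - (-32781)/327149 = 7 - 1*(-32781/327149) = 7 + 32781/327149 = 2322824/327149 ≈ 7.1002)
(J(106/(-119) + 80/222) + Y) + 277443 = (((106/(-119) + 80/222) - 1/(106/(-119) + 80/222)) + 2322824/327149) + 277443 = (((106*(-1/119) + 80*(1/222)) - 1/(106*(-1/119) + 80*(1/222))) + 2322824/327149) + 277443 = (((-106/119 + 40/111) - 1/(-106/119 + 40/111)) + 2322824/327149) + 277443 = ((-7006/13209 - 1/(-7006/13209)) + 2322824/327149) + 277443 = ((-7006/13209 - 1*(-13209/7006)) + 2322824/327149) + 277443 = ((-7006/13209 + 13209/7006) + 2322824/327149) + 277443 = (125393645/92542254 + 2322824/327149) + 277443 = 255981774173401/30275105853846 + 277443 = 8399872175182769179/30275105853846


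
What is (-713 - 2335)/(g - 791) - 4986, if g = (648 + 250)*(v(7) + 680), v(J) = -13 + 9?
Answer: -3022800450/606257 ≈ -4986.0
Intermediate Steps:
v(J) = -4
g = 607048 (g = (648 + 250)*(-4 + 680) = 898*676 = 607048)
(-713 - 2335)/(g - 791) - 4986 = (-713 - 2335)/(607048 - 791) - 4986 = -3048/606257 - 4986 = -3022800450/606257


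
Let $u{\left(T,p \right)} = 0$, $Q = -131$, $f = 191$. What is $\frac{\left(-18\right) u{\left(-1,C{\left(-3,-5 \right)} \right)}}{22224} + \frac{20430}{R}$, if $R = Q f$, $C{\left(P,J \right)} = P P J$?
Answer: $- \frac{20430}{25021} \approx -0.81651$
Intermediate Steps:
$C{\left(P,J \right)} = J P^{2}$ ($C{\left(P,J \right)} = P^{2} J = J P^{2}$)
$R = -25021$ ($R = \left(-131\right) 191 = -25021$)
$\frac{\left(-18\right) u{\left(-1,C{\left(-3,-5 \right)} \right)}}{22224} + \frac{20430}{R} = \frac{\left(-18\right) 0}{22224} + \frac{20430}{-25021} = 0 \cdot \frac{1}{22224} + 20430 \left(- \frac{1}{25021}\right) = 0 - \frac{20430}{25021} = - \frac{20430}{25021}$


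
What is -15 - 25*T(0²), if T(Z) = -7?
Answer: 160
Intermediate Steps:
-15 - 25*T(0²) = -15 - 25*(-7) = -15 + 175 = 160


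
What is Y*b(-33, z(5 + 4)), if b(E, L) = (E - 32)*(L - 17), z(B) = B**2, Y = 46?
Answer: -191360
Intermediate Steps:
b(E, L) = (-32 + E)*(-17 + L)
Y*b(-33, z(5 + 4)) = 46*(544 - 32*(5 + 4)**2 - 17*(-33) - 33*(5 + 4)**2) = 46*(544 - 32*9**2 + 561 - 33*9**2) = 46*(544 - 32*81 + 561 - 33*81) = 46*(544 - 2592 + 561 - 2673) = 46*(-4160) = -191360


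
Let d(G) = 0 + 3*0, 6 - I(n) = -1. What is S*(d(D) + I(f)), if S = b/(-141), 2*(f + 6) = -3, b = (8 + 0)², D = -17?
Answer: -448/141 ≈ -3.1773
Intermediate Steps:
b = 64 (b = 8² = 64)
f = -15/2 (f = -6 + (½)*(-3) = -6 - 3/2 = -15/2 ≈ -7.5000)
I(n) = 7 (I(n) = 6 - 1*(-1) = 6 + 1 = 7)
S = -64/141 (S = 64/(-141) = 64*(-1/141) = -64/141 ≈ -0.45390)
d(G) = 0 (d(G) = 0 + 0 = 0)
S*(d(D) + I(f)) = -64*(0 + 7)/141 = -64/141*7 = -448/141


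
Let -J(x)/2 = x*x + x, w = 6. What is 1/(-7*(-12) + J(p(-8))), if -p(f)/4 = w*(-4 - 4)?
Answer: -1/74028 ≈ -1.3508e-5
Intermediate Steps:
p(f) = 192 (p(f) = -24*(-4 - 4) = -24*(-8) = -4*(-48) = 192)
J(x) = -2*x - 2*x² (J(x) = -2*(x*x + x) = -2*(x² + x) = -2*(x + x²) = -2*x - 2*x²)
1/(-7*(-12) + J(p(-8))) = 1/(-7*(-12) - 2*192*(1 + 192)) = 1/(84 - 2*192*193) = 1/(84 - 74112) = 1/(-74028) = -1/74028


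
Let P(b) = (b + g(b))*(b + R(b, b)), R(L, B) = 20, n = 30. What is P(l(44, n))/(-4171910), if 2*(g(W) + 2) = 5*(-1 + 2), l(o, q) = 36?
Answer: -1022/2085955 ≈ -0.00048994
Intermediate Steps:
g(W) = ½ (g(W) = -2 + (5*(-1 + 2))/2 = -2 + (5*1)/2 = -2 + (½)*5 = -2 + 5/2 = ½)
P(b) = (½ + b)*(20 + b) (P(b) = (b + ½)*(b + 20) = (½ + b)*(20 + b))
P(l(44, n))/(-4171910) = (10 + 36² + (41/2)*36)/(-4171910) = (10 + 1296 + 738)*(-1/4171910) = 2044*(-1/4171910) = -1022/2085955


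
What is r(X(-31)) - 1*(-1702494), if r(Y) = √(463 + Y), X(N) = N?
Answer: 1702494 + 12*√3 ≈ 1.7025e+6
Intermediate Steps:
r(X(-31)) - 1*(-1702494) = √(463 - 31) - 1*(-1702494) = √432 + 1702494 = 12*√3 + 1702494 = 1702494 + 12*√3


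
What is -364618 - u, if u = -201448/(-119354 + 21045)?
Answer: -35845432410/98309 ≈ -3.6462e+5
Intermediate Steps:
u = 201448/98309 (u = -201448/(-98309) = -201448*(-1/98309) = 201448/98309 ≈ 2.0491)
-364618 - u = -364618 - 1*201448/98309 = -364618 - 201448/98309 = -35845432410/98309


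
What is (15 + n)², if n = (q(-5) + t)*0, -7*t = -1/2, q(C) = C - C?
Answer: 225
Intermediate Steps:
q(C) = 0
t = 1/14 (t = -(-1)/(7*2) = -⅐*(-½) = 1/14 ≈ 0.071429)
n = 0 (n = (0 + 1/14)*0 = (1/14)*0 = 0)
(15 + n)² = (15 + 0)² = 15² = 225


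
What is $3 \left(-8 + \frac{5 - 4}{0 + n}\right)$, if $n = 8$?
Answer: $- \frac{189}{8} \approx -23.625$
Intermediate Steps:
$3 \left(-8 + \frac{5 - 4}{0 + n}\right) = 3 \left(-8 + \frac{5 - 4}{0 + 8}\right) = 3 \left(-8 + 1 \cdot \frac{1}{8}\right) = 3 \left(-8 + \frac{1}{8}\right) = 3 \left(- \frac{63}{8}\right) = - \frac{189}{8}$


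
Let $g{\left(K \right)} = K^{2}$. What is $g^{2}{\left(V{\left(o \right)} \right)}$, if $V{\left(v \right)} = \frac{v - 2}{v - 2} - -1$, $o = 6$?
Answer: $16$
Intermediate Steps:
$V{\left(v \right)} = 2$ ($V{\left(v \right)} = \frac{-2 + v}{-2 + v} + 1 = 1 + 1 = 2$)
$g^{2}{\left(V{\left(o \right)} \right)} = \left(2^{2}\right)^{2} = 4^{2} = 16$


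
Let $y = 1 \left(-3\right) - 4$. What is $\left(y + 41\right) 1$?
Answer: $34$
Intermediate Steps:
$y = -7$ ($y = -3 - 4 = -7$)
$\left(y + 41\right) 1 = \left(-7 + 41\right) 1 = 34 \cdot 1 = 34$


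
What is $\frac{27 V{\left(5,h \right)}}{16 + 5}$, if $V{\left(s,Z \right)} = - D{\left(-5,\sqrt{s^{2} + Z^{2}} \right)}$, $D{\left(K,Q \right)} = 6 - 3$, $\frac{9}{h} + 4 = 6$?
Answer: $- \frac{27}{7} \approx -3.8571$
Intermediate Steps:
$h = \frac{9}{2}$ ($h = \frac{9}{-4 + 6} = \frac{9}{2} \approx 4.5$)
$D{\left(K,Q \right)} = 3$ ($D{\left(K,Q \right)} = 6 - 3 = 3$)
$V{\left(s,Z \right)} = -3$ ($V{\left(s,Z \right)} = \left(-1\right) 3 = -3$)
$\frac{27 V{\left(5,h \right)}}{16 + 5} = \frac{27 \left(-3\right)}{16 + 5} = - \frac{81}{21} = \left(-81\right) \frac{1}{21} = - \frac{27}{7}$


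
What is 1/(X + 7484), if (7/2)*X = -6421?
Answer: 7/39546 ≈ 0.00017701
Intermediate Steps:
X = -12842/7 (X = (2/7)*(-6421) = -12842/7 ≈ -1834.6)
1/(X + 7484) = 1/(-12842/7 + 7484) = 1/(39546/7) = 7/39546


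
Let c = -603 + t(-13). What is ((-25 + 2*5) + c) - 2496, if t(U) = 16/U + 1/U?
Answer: -40499/13 ≈ -3115.3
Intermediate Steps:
t(U) = 17/U (t(U) = 16/U + 1/U = 17/U)
c = -7856/13 (c = -603 + 17/(-13) = -603 + 17*(-1/13) = -603 - 17/13 = -7856/13 ≈ -604.31)
((-25 + 2*5) + c) - 2496 = ((-25 + 2*5) - 7856/13) - 2496 = ((-25 + 10) - 7856/13) - 2496 = (-15 - 7856/13) - 2496 = -8051/13 - 2496 = -40499/13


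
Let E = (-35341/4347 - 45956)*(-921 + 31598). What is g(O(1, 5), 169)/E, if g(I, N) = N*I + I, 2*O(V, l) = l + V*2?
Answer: -2586465/6129450901421 ≈ -4.2197e-7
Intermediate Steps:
O(V, l) = V + l/2 (O(V, l) = (l + V*2)/2 = (l + 2*V)/2 = V + l/2)
g(I, N) = I + I*N (g(I, N) = I*N + I = I + I*N)
E = -6129450901421/4347 (E = (-35341*1/4347 - 45956)*30677 = (-35341/4347 - 45956)*30677 = -199806073/4347*30677 = -6129450901421/4347 ≈ -1.4100e+9)
g(O(1, 5), 169)/E = ((1 + (1/2)*5)*(1 + 169))/(-6129450901421/4347) = ((1 + 5/2)*170)*(-4347/6129450901421) = ((7/2)*170)*(-4347/6129450901421) = 595*(-4347/6129450901421) = -2586465/6129450901421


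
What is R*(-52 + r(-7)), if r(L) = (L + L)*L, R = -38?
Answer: -1748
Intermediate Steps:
r(L) = 2*L² (r(L) = (2*L)*L = 2*L²)
R*(-52 + r(-7)) = -38*(-52 + 2*(-7)²) = -38*(-52 + 2*49) = -38*(-52 + 98) = -38*46 = -1748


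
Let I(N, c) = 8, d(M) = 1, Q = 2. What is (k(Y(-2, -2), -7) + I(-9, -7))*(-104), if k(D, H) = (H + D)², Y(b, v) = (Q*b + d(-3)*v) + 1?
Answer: -15808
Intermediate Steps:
Y(b, v) = 1 + v + 2*b (Y(b, v) = (2*b + 1*v) + 1 = (2*b + v) + 1 = (v + 2*b) + 1 = 1 + v + 2*b)
k(D, H) = (D + H)²
(k(Y(-2, -2), -7) + I(-9, -7))*(-104) = (((1 - 2 + 2*(-2)) - 7)² + 8)*(-104) = (((1 - 2 - 4) - 7)² + 8)*(-104) = ((-5 - 7)² + 8)*(-104) = ((-12)² + 8)*(-104) = (144 + 8)*(-104) = 152*(-104) = -15808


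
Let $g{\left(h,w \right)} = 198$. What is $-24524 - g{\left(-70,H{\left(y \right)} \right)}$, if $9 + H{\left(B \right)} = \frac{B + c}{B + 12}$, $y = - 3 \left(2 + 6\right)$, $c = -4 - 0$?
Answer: $-24722$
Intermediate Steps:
$c = -4$ ($c = -4 + 0 = -4$)
$y = -24$ ($y = \left(-3\right) 8 = -24$)
$H{\left(B \right)} = -9 + \frac{-4 + B}{12 + B}$ ($H{\left(B \right)} = -9 + \frac{B - 4}{B + 12} = -9 + \frac{-4 + B}{12 + B}$)
$-24524 - g{\left(-70,H{\left(y \right)} \right)} = -24524 - 198 = -24722$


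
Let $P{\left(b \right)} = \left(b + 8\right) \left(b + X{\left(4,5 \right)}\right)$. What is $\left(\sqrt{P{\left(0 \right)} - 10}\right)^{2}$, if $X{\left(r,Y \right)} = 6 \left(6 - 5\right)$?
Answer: $38$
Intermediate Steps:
$X{\left(r,Y \right)} = 6$ ($X{\left(r,Y \right)} = 6 \cdot 1 = 6$)
$P{\left(b \right)} = \left(6 + b\right) \left(8 + b\right)$ ($P{\left(b \right)} = \left(b + 8\right) \left(b + 6\right) = \left(8 + b\right) \left(6 + b\right) = \left(6 + b\right) \left(8 + b\right)$)
$\left(\sqrt{P{\left(0 \right)} - 10}\right)^{2} = \left(\sqrt{\left(48 + 0^{2} + 14 \cdot 0\right) - 10}\right)^{2} = \left(\sqrt{\left(48 + 0 + 0\right) - 10}\right)^{2} = \left(\sqrt{48 - 10}\right)^{2} = \left(\sqrt{38}\right)^{2} = 38$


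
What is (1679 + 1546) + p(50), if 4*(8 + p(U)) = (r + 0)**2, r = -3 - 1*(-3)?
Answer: 3217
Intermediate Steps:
r = 0 (r = -3 + 3 = 0)
p(U) = -8 (p(U) = -8 + (0 + 0)**2/4 = -8 + (1/4)*0**2 = -8 + (1/4)*0 = -8 + 0 = -8)
(1679 + 1546) + p(50) = (1679 + 1546) - 8 = 3225 - 8 = 3217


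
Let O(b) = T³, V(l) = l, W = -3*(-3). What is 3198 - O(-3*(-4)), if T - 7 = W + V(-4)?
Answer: 1470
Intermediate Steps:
W = 9
T = 12 (T = 7 + (9 - 4) = 7 + 5 = 12)
O(b) = 1728 (O(b) = 12³ = 1728)
3198 - O(-3*(-4)) = 3198 - 1*1728 = 3198 - 1728 = 1470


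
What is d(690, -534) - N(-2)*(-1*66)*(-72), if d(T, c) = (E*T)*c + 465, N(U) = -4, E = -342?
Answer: 126032793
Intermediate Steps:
d(T, c) = 465 - 342*T*c (d(T, c) = (-342*T)*c + 465 = -342*T*c + 465 = 465 - 342*T*c)
d(690, -534) - N(-2)*(-1*66)*(-72) = (465 - 342*690*(-534)) - (-(-4)*66)*(-72) = (465 + 126013320) - (-4*(-66))*(-72) = 126013785 - 264*(-72) = 126013785 - 1*(-19008) = 126013785 + 19008 = 126032793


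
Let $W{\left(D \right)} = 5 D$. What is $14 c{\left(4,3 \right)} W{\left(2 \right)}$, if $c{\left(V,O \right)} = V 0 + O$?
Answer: $420$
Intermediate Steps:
$c{\left(V,O \right)} = O$ ($c{\left(V,O \right)} = 0 + O = O$)
$14 c{\left(4,3 \right)} W{\left(2 \right)} = 14 \cdot 3 \cdot 5 \cdot 2 = 42 \cdot 10 = 420$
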